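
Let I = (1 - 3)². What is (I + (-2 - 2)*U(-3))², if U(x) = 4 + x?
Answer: 0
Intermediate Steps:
I = 4 (I = (-2)² = 4)
(I + (-2 - 2)*U(-3))² = (4 + (-2 - 2)*(4 - 3))² = (4 - 4*1)² = (4 - 4)² = 0² = 0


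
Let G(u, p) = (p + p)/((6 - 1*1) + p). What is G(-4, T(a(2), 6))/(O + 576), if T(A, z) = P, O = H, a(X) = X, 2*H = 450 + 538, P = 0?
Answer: 0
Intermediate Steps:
H = 494 (H = (450 + 538)/2 = (1/2)*988 = 494)
O = 494
T(A, z) = 0
G(u, p) = 2*p/(5 + p) (G(u, p) = (2*p)/((6 - 1) + p) = (2*p)/(5 + p) = 2*p/(5 + p))
G(-4, T(a(2), 6))/(O + 576) = (2*0/(5 + 0))/(494 + 576) = (2*0/5)/1070 = (2*0*(1/5))/1070 = (1/1070)*0 = 0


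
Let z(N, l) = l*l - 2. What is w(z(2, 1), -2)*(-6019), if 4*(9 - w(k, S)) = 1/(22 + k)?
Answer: -4544345/84 ≈ -54099.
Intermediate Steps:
z(N, l) = -2 + l² (z(N, l) = l² - 2 = -2 + l²)
w(k, S) = 9 - 1/(4*(22 + k))
w(z(2, 1), -2)*(-6019) = ((791 + 36*(-2 + 1²))/(4*(22 + (-2 + 1²))))*(-6019) = ((791 + 36*(-2 + 1))/(4*(22 + (-2 + 1))))*(-6019) = ((791 + 36*(-1))/(4*(22 - 1)))*(-6019) = ((¼)*(791 - 36)/21)*(-6019) = ((¼)*(1/21)*755)*(-6019) = (755/84)*(-6019) = -4544345/84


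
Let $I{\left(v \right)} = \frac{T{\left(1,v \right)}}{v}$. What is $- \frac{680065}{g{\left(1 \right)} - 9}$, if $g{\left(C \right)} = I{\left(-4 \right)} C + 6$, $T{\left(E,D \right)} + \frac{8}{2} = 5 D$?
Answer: $- \frac{680065}{3} \approx -2.2669 \cdot 10^{5}$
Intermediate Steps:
$T{\left(E,D \right)} = -4 + 5 D$
$I{\left(v \right)} = \frac{-4 + 5 v}{v}$
$g{\left(C \right)} = 6 + 6 C$ ($g{\left(C \right)} = \left(5 - \frac{4}{-4}\right) C + 6 = \left(5 - -1\right) C + 6 = \left(5 + 1\right) C + 6 = 6 C + 6 = 6 + 6 C$)
$- \frac{680065}{g{\left(1 \right)} - 9} = - \frac{680065}{\left(6 + 6 \cdot 1\right) - 9} = - \frac{680065}{\left(6 + 6\right) - 9} = - \frac{680065}{12 - 9} = - \frac{680065}{3}$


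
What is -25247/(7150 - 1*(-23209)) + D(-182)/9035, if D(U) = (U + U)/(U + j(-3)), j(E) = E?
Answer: -3245282973/3903408425 ≈ -0.83140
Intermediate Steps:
D(U) = 2*U/(-3 + U) (D(U) = (U + U)/(U - 3) = (2*U)/(-3 + U) = 2*U/(-3 + U))
-25247/(7150 - 1*(-23209)) + D(-182)/9035 = -25247/(7150 - 1*(-23209)) + (2*(-182)/(-3 - 182))/9035 = -25247/(7150 + 23209) + (2*(-182)/(-185))*(1/9035) = -25247/30359 + (2*(-182)*(-1/185))*(1/9035) = -25247*1/30359 + (364/185)*(1/9035) = -25247/30359 + 28/128575 = -3245282973/3903408425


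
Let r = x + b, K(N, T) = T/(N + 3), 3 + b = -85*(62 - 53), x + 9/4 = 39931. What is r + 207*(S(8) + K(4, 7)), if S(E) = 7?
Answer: 163267/4 ≈ 40817.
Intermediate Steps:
x = 159715/4 (x = -9/4 + 39931 = 159715/4 ≈ 39929.)
b = -768 (b = -3 - 85*(62 - 53) = -3 - 85*9 = -3 - 765 = -768)
K(N, T) = T/(3 + N)
r = 156643/4 (r = 159715/4 - 768 = 156643/4 ≈ 39161.)
r + 207*(S(8) + K(4, 7)) = 156643/4 + 207*(7 + 7/(3 + 4)) = 156643/4 + 207*(7 + 7/7) = 156643/4 + 207*(7 + 7*(⅐)) = 156643/4 + 207*(7 + 1) = 156643/4 + 207*8 = 156643/4 + 1656 = 163267/4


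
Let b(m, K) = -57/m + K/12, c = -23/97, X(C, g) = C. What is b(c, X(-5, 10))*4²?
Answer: 264932/69 ≈ 3839.6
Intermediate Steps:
c = -23/97 (c = -23*1/97 = -23/97 ≈ -0.23711)
b(m, K) = -57/m + K/12 (b(m, K) = -57/m + K*(1/12) = -57/m + K/12)
b(c, X(-5, 10))*4² = (-57/(-23/97) + (1/12)*(-5))*4² = (-57*(-97/23) - 5/12)*16 = (5529/23 - 5/12)*16 = (66233/276)*16 = 264932/69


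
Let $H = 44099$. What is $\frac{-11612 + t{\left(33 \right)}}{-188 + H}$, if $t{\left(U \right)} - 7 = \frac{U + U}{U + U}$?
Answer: $- \frac{3868}{14637} \approx -0.26426$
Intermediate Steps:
$t{\left(U \right)} = 8$ ($t{\left(U \right)} = 7 + \frac{U + U}{U + U} = 7 + \frac{2 U}{2 U} = 7 + 2 U \frac{1}{2 U} = 7 + 1 = 8$)
$\frac{-11612 + t{\left(33 \right)}}{-188 + H} = \frac{-11612 + 8}{-188 + 44099} = - \frac{11604}{43911} = \left(-11604\right) \frac{1}{43911} = - \frac{3868}{14637}$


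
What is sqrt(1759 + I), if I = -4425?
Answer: I*sqrt(2666) ≈ 51.633*I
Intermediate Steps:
sqrt(1759 + I) = sqrt(1759 - 4425) = sqrt(-2666) = I*sqrt(2666)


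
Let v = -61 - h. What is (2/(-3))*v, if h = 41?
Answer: 68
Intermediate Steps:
v = -102 (v = -61 - 1*41 = -61 - 41 = -102)
(2/(-3))*v = (2/(-3))*(-102) = (2*(-1/3))*(-102) = -2/3*(-102) = 68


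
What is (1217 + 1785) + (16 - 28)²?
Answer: 3146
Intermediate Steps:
(1217 + 1785) + (16 - 28)² = 3002 + (-12)² = 3002 + 144 = 3146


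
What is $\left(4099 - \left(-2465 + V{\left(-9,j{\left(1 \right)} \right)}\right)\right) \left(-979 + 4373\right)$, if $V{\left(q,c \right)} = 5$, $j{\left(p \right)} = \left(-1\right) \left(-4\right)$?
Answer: $22261246$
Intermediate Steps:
$j{\left(p \right)} = 4$
$\left(4099 - \left(-2465 + V{\left(-9,j{\left(1 \right)} \right)}\right)\right) \left(-979 + 4373\right) = \left(4099 + \left(2465 - 5\right)\right) \left(-979 + 4373\right) = \left(4099 + \left(2465 - 5\right)\right) 3394 = \left(4099 + 2460\right) 3394 = 6559 \cdot 3394 = 22261246$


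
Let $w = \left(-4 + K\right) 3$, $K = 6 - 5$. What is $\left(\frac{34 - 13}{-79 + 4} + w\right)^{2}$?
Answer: $\frac{53824}{625} \approx 86.118$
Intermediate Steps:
$K = 1$
$w = -9$ ($w = \left(-4 + 1\right) 3 = \left(-3\right) 3 = -9$)
$\left(\frac{34 - 13}{-79 + 4} + w\right)^{2} = \left(\frac{34 - 13}{-79 + 4} - 9\right)^{2} = \left(\frac{21}{-75} - 9\right)^{2} = \left(21 \left(- \frac{1}{75}\right) - 9\right)^{2} = \left(- \frac{7}{25} - 9\right)^{2} = \left(- \frac{232}{25}\right)^{2} = \frac{53824}{625}$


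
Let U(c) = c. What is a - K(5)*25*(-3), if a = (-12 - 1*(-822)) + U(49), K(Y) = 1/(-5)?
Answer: 844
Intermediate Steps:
K(Y) = -1/5
a = 859 (a = (-12 - 1*(-822)) + 49 = (-12 + 822) + 49 = 810 + 49 = 859)
a - K(5)*25*(-3) = 859 - (-1)*25*(-3)/5 = 859 - (-1)*(-75)/5 = 859 - 1*15 = 859 - 15 = 844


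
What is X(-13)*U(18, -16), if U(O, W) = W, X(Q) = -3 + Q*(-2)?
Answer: -368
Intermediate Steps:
X(Q) = -3 - 2*Q
X(-13)*U(18, -16) = (-3 - 2*(-13))*(-16) = (-3 + 26)*(-16) = 23*(-16) = -368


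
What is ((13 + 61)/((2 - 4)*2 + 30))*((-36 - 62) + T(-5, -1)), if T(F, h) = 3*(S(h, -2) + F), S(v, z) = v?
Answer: -4292/13 ≈ -330.15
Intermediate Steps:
T(F, h) = 3*F + 3*h (T(F, h) = 3*(h + F) = 3*(F + h) = 3*F + 3*h)
((13 + 61)/((2 - 4)*2 + 30))*((-36 - 62) + T(-5, -1)) = ((13 + 61)/((2 - 4)*2 + 30))*((-36 - 62) + (3*(-5) + 3*(-1))) = (74/(-2*2 + 30))*(-98 + (-15 - 3)) = (74/(-4 + 30))*(-98 - 18) = (74/26)*(-116) = (74*(1/26))*(-116) = (37/13)*(-116) = -4292/13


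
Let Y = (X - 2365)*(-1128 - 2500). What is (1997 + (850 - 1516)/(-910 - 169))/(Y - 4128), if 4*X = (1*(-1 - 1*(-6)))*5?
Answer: 2155429/9229136943 ≈ 0.00023355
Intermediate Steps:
X = 25/4 (X = ((1*(-1 - 1*(-6)))*5)/4 = ((1*(-1 + 6))*5)/4 = ((1*5)*5)/4 = (5*5)/4 = (1/4)*25 = 25/4 ≈ 6.2500)
Y = 8557545 (Y = (25/4 - 2365)*(-1128 - 2500) = -9435/4*(-3628) = 8557545)
(1997 + (850 - 1516)/(-910 - 169))/(Y - 4128) = (1997 + (850 - 1516)/(-910 - 169))/(8557545 - 4128) = (1997 - 666/(-1079))/8553417 = (1997 - 666*(-1/1079))*(1/8553417) = (1997 + 666/1079)*(1/8553417) = (2155429/1079)*(1/8553417) = 2155429/9229136943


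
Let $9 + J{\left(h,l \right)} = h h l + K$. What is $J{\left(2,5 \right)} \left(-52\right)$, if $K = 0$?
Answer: $-572$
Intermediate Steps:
$J{\left(h,l \right)} = -9 + l h^{2}$ ($J{\left(h,l \right)} = -9 + \left(h h l + 0\right) = -9 + \left(h^{2} l + 0\right) = -9 + \left(l h^{2} + 0\right) = -9 + l h^{2}$)
$J{\left(2,5 \right)} \left(-52\right) = \left(-9 + 5 \cdot 2^{2}\right) \left(-52\right) = \left(-9 + 5 \cdot 4\right) \left(-52\right) = \left(-9 + 20\right) \left(-52\right) = 11 \left(-52\right) = -572$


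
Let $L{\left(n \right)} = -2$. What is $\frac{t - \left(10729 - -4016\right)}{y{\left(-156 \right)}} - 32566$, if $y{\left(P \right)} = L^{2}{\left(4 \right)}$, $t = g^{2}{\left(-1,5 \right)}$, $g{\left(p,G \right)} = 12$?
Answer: $- \frac{144865}{4} \approx -36216.0$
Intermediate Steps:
$t = 144$ ($t = 12^{2} = 144$)
$y{\left(P \right)} = 4$ ($y{\left(P \right)} = \left(-2\right)^{2} = 4$)
$\frac{t - \left(10729 - -4016\right)}{y{\left(-156 \right)}} - 32566 = \frac{144 - \left(10729 - -4016\right)}{4} - 32566 = \left(144 - \left(10729 + 4016\right)\right) \frac{1}{4} - 32566 = \left(144 - 14745\right) \frac{1}{4} - 32566 = \left(-14601\right) \frac{1}{4} - 32566 = - \frac{14601}{4} - 32566 = - \frac{144865}{4}$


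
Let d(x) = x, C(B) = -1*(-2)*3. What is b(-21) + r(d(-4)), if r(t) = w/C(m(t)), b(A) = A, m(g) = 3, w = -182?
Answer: -154/3 ≈ -51.333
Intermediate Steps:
C(B) = 6 (C(B) = 2*3 = 6)
r(t) = -91/3 (r(t) = -182/6 = -182*⅙ = -91/3)
b(-21) + r(d(-4)) = -21 - 91/3 = -154/3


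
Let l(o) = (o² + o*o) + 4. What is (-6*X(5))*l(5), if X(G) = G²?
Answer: -8100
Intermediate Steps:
l(o) = 4 + 2*o² (l(o) = (o² + o²) + 4 = 2*o² + 4 = 4 + 2*o²)
(-6*X(5))*l(5) = (-6*5²)*(4 + 2*5²) = (-6*25)*(4 + 2*25) = -150*(4 + 50) = -150*54 = -8100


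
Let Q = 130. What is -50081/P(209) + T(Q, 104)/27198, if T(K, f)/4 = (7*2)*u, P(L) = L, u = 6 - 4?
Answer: -681039815/2842191 ≈ -239.62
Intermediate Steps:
u = 2
T(K, f) = 112 (T(K, f) = 4*((7*2)*2) = 4*(14*2) = 4*28 = 112)
-50081/P(209) + T(Q, 104)/27198 = -50081/209 + 112/27198 = -50081*1/209 + 112*(1/27198) = -50081/209 + 56/13599 = -681039815/2842191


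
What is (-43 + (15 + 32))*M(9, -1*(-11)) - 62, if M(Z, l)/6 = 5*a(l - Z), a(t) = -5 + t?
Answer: -422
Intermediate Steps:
M(Z, l) = -150 - 30*Z + 30*l (M(Z, l) = 6*(5*(-5 + (l - Z))) = 6*(5*(-5 + l - Z)) = 6*(-25 - 5*Z + 5*l) = -150 - 30*Z + 30*l)
(-43 + (15 + 32))*M(9, -1*(-11)) - 62 = (-43 + (15 + 32))*(-150 - 30*9 + 30*(-1*(-11))) - 62 = (-43 + 47)*(-150 - 270 + 30*11) - 62 = 4*(-150 - 270 + 330) - 62 = 4*(-90) - 62 = -360 - 62 = -422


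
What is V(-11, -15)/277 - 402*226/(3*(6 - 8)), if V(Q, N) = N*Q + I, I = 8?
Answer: 4194507/277 ≈ 15143.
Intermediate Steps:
V(Q, N) = 8 + N*Q (V(Q, N) = N*Q + 8 = 8 + N*Q)
V(-11, -15)/277 - 402*226/(3*(6 - 8)) = (8 - 15*(-11))/277 - 402*226/(3*(6 - 8)) = (8 + 165)*(1/277) - 402/(-6*(-2)*(-1/452)) = 173*(1/277) - 402/(12*(-1/452)) = 173/277 - 402/(-3/113) = 173/277 - 402*(-113/3) = 173/277 + 15142 = 4194507/277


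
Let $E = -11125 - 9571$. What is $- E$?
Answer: $20696$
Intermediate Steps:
$E = -20696$ ($E = -11125 - 9571 = -20696$)
$- E = \left(-1\right) \left(-20696\right) = 20696$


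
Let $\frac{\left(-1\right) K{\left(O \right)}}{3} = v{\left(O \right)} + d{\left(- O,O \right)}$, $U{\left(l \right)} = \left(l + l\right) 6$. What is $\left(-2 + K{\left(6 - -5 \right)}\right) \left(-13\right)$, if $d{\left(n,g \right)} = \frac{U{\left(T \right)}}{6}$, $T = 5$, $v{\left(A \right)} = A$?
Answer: $845$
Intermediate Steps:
$U{\left(l \right)} = 12 l$ ($U{\left(l \right)} = 2 l 6 = 12 l$)
$d{\left(n,g \right)} = 10$ ($d{\left(n,g \right)} = \frac{12 \cdot 5}{6} = 60 \cdot \frac{1}{6} = 10$)
$K{\left(O \right)} = -30 - 3 O$ ($K{\left(O \right)} = - 3 \left(O + 10\right) = - 3 \left(10 + O\right) = -30 - 3 O$)
$\left(-2 + K{\left(6 - -5 \right)}\right) \left(-13\right) = \left(-2 - \left(30 + 3 \left(6 - -5\right)\right)\right) \left(-13\right) = \left(-2 - \left(30 + 3 \left(6 + 5\right)\right)\right) \left(-13\right) = \left(-2 - 63\right) \left(-13\right) = \left(-65\right) \left(-13\right) = 845$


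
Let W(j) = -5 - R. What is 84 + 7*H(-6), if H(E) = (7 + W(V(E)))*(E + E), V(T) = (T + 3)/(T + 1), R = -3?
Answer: -336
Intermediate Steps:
V(T) = (3 + T)/(1 + T)
W(j) = -2 (W(j) = -5 - 1*(-3) = -5 + 3 = -2)
H(E) = 10*E (H(E) = (7 - 2)*(E + E) = 5*(2*E) = 10*E)
84 + 7*H(-6) = 84 + 7*(10*(-6)) = 84 + 7*(-60) = 84 - 420 = -336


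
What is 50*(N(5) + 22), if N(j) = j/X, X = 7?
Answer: 7950/7 ≈ 1135.7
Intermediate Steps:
N(j) = j/7
50*(N(5) + 22) = 50*((⅐)*5 + 22) = 50*(5/7 + 22) = 50*(159/7) = 7950/7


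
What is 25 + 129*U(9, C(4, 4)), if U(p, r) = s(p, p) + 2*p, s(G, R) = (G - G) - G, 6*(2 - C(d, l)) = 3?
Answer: 1186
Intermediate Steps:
C(d, l) = 3/2 (C(d, l) = 2 - ⅙*3 = 2 - ½ = 3/2)
s(G, R) = -G (s(G, R) = 0 - G = -G)
U(p, r) = p (U(p, r) = -p + 2*p = p)
25 + 129*U(9, C(4, 4)) = 25 + 129*9 = 25 + 1161 = 1186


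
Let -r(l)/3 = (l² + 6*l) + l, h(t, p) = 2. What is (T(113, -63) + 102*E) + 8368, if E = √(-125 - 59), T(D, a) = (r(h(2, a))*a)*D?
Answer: 392794 + 204*I*√46 ≈ 3.9279e+5 + 1383.6*I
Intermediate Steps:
r(l) = -21*l - 3*l² (r(l) = -3*((l² + 6*l) + l) = -3*(l² + 7*l) = -21*l - 3*l²)
T(D, a) = -54*D*a (T(D, a) = ((-3*2*(7 + 2))*a)*D = ((-3*2*9)*a)*D = (-54*a)*D = -54*D*a)
E = 2*I*√46 (E = √(-184) = 2*I*√46 ≈ 13.565*I)
(T(113, -63) + 102*E) + 8368 = (-54*113*(-63) + 102*(2*I*√46)) + 8368 = (384426 + 204*I*√46) + 8368 = 392794 + 204*I*√46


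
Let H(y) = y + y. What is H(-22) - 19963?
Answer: -20007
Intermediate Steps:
H(y) = 2*y
H(-22) - 19963 = 2*(-22) - 19963 = -44 - 19963 = -20007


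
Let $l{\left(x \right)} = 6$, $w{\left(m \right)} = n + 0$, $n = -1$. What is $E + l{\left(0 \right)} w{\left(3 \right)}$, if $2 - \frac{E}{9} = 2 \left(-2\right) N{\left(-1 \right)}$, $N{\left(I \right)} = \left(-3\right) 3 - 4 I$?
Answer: $-168$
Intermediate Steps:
$N{\left(I \right)} = -9 - 4 I$
$w{\left(m \right)} = -1$ ($w{\left(m \right)} = -1 + 0 = -1$)
$E = -162$ ($E = 18 - 9 \cdot 2 \left(-2\right) \left(-9 - -4\right) = 18 - 9 \left(- 4 \left(-9 + 4\right)\right) = 18 - 9 \left(\left(-4\right) \left(-5\right)\right) = 18 - 180 = -162$)
$E + l{\left(0 \right)} w{\left(3 \right)} = -162 + 6 \left(-1\right) = -162 - 6 = -168$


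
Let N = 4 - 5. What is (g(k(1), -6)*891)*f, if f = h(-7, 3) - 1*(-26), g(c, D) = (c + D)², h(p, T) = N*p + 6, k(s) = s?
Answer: 868725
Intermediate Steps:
N = -1
h(p, T) = 6 - p (h(p, T) = -p + 6 = 6 - p)
g(c, D) = (D + c)²
f = 39 (f = (6 - 1*(-7)) - 1*(-26) = (6 + 7) + 26 = 13 + 26 = 39)
(g(k(1), -6)*891)*f = ((-6 + 1)²*891)*39 = ((-5)²*891)*39 = (25*891)*39 = 22275*39 = 868725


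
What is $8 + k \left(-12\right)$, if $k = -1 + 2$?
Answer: $-4$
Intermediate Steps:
$k = 1$
$8 + k \left(-12\right) = 8 + 1 \left(-12\right) = 8 - 12 = -4$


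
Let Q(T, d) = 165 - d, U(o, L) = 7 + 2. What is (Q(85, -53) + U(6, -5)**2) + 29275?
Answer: 29574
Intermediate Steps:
U(o, L) = 9
(Q(85, -53) + U(6, -5)**2) + 29275 = ((165 - 1*(-53)) + 9**2) + 29275 = ((165 + 53) + 81) + 29275 = (218 + 81) + 29275 = 299 + 29275 = 29574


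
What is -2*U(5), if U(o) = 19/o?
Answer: -38/5 ≈ -7.6000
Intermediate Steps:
-2*U(5) = -38/5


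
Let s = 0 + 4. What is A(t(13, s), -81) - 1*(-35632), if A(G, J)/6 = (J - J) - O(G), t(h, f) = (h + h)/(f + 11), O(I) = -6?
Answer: 35668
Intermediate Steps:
s = 4
t(h, f) = 2*h/(11 + f) (t(h, f) = (2*h)/(11 + f) = 2*h/(11 + f))
A(G, J) = 36 (A(G, J) = 6*((J - J) - 1*(-6)) = 6*(0 + 6) = 6*6 = 36)
A(t(13, s), -81) - 1*(-35632) = 36 - 1*(-35632) = 36 + 35632 = 35668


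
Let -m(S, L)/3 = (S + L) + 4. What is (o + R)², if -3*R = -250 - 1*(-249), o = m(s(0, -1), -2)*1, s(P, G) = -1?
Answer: 64/9 ≈ 7.1111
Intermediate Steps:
m(S, L) = -12 - 3*L - 3*S (m(S, L) = -3*((S + L) + 4) = -3*((L + S) + 4) = -3*(4 + L + S) = -12 - 3*L - 3*S)
o = -3 (o = (-12 - 3*(-2) - 3*(-1))*1 = (-12 + 6 + 3)*1 = -3*1 = -3)
R = ⅓ (R = -(-250 - 1*(-249))/3 = -(-250 + 249)/3 = -⅓*(-1) = ⅓ ≈ 0.33333)
(o + R)² = (-3 + ⅓)² = (-8/3)² = 64/9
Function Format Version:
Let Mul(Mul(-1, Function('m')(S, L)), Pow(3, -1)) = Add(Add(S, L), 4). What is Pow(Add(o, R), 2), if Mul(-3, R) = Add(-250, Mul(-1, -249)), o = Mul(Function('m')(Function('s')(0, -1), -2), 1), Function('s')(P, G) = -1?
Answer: Rational(64, 9) ≈ 7.1111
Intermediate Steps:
Function('m')(S, L) = Add(-12, Mul(-3, L), Mul(-3, S)) (Function('m')(S, L) = Mul(-3, Add(Add(S, L), 4)) = Mul(-3, Add(Add(L, S), 4)) = Mul(-3, Add(4, L, S)) = Add(-12, Mul(-3, L), Mul(-3, S)))
o = -3 (o = Mul(Add(-12, Mul(-3, -2), Mul(-3, -1)), 1) = Mul(Add(-12, 6, 3), 1) = Mul(-3, 1) = -3)
R = Rational(1, 3) (R = Mul(Rational(-1, 3), Add(-250, Mul(-1, -249))) = Mul(Rational(-1, 3), Add(-250, 249)) = Mul(Rational(-1, 3), -1) = Rational(1, 3) ≈ 0.33333)
Pow(Add(o, R), 2) = Pow(Add(-3, Rational(1, 3)), 2) = Pow(Rational(-8, 3), 2) = Rational(64, 9)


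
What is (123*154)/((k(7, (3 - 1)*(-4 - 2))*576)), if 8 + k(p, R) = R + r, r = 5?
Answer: -3157/1440 ≈ -2.1924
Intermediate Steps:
k(p, R) = -3 + R (k(p, R) = -8 + (R + 5) = -8 + (5 + R) = -3 + R)
(123*154)/((k(7, (3 - 1)*(-4 - 2))*576)) = (123*154)/(((-3 + (3 - 1)*(-4 - 2))*576)) = 18942/(((-3 + 2*(-6))*576)) = 18942/(((-3 - 12)*576)) = 18942/((-15*576)) = 18942/(-8640) = 18942*(-1/8640) = -3157/1440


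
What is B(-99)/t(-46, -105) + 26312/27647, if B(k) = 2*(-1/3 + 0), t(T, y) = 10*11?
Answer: 4313833/4561755 ≈ 0.94565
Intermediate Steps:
t(T, y) = 110
B(k) = -2/3 (B(k) = 2*(-1*1/3 + 0) = 2*(-1/3 + 0) = 2*(-1/3) = -2/3)
B(-99)/t(-46, -105) + 26312/27647 = -2/3/110 + 26312/27647 = -2/3*1/110 + 26312*(1/27647) = -1/165 + 26312/27647 = 4313833/4561755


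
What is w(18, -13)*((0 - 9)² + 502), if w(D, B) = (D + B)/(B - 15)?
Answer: -2915/28 ≈ -104.11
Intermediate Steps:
w(D, B) = (B + D)/(-15 + B)
w(18, -13)*((0 - 9)² + 502) = ((-13 + 18)/(-15 - 13))*((0 - 9)² + 502) = (5/(-28))*((-9)² + 502) = (-1/28*5)*(81 + 502) = -5/28*583 = -2915/28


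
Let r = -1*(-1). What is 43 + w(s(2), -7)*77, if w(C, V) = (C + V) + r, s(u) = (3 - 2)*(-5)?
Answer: -804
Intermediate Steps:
r = 1
s(u) = -5 (s(u) = 1*(-5) = -5)
w(C, V) = 1 + C + V (w(C, V) = (C + V) + 1 = 1 + C + V)
43 + w(s(2), -7)*77 = 43 + (1 - 5 - 7)*77 = 43 - 11*77 = 43 - 847 = -804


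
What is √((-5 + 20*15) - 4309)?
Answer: 3*I*√446 ≈ 63.356*I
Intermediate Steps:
√((-5 + 20*15) - 4309) = √((-5 + 300) - 4309) = √(295 - 4309) = √(-4014) = 3*I*√446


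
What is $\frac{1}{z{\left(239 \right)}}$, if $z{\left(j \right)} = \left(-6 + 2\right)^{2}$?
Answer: $\frac{1}{16} \approx 0.0625$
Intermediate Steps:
$z{\left(j \right)} = 16$ ($z{\left(j \right)} = \left(-4\right)^{2} = 16$)
$\frac{1}{z{\left(239 \right)}} = \frac{1}{16}$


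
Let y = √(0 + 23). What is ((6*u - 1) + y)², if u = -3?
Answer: (19 - √23)² ≈ 201.76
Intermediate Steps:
y = √23 ≈ 4.7958
((6*u - 1) + y)² = ((6*(-3) - 1) + √23)² = ((-18 - 1) + √23)² = (-19 + √23)²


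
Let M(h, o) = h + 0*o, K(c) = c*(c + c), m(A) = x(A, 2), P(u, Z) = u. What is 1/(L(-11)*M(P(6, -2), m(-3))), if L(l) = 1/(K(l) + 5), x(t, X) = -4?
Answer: 247/6 ≈ 41.167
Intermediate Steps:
m(A) = -4
K(c) = 2*c² (K(c) = c*(2*c) = 2*c²)
M(h, o) = h (M(h, o) = h + 0 = h)
L(l) = 1/(5 + 2*l²) (L(l) = 1/(2*l² + 5) = 1/(5 + 2*l²))
1/(L(-11)*M(P(6, -2), m(-3))) = 1/(6/(5 + 2*(-11)²)) = 1/(6/(5 + 2*121)) = 1/(6/(5 + 242)) = 1/(6/247) = 247/6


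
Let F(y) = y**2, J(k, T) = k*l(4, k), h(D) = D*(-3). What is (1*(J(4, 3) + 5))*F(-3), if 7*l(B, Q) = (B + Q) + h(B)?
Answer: 171/7 ≈ 24.429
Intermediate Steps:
h(D) = -3*D
l(B, Q) = -2*B/7 + Q/7 (l(B, Q) = ((B + Q) - 3*B)/7 = (Q - 2*B)/7 = -2*B/7 + Q/7)
J(k, T) = k*(-8/7 + k/7) (J(k, T) = k*(-2/7*4 + k/7) = k*(-8/7 + k/7))
(1*(J(4, 3) + 5))*F(-3) = (1*((1/7)*4*(-8 + 4) + 5))*(-3)**2 = (1*((1/7)*4*(-4) + 5))*9 = (1*(-16/7 + 5))*9 = (1*(19/7))*9 = (19/7)*9 = 171/7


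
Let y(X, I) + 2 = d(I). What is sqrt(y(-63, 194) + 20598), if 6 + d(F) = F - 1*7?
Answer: sqrt(20777) ≈ 144.14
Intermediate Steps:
d(F) = -13 + F (d(F) = -6 + (F - 1*7) = -6 + (F - 7) = -6 + (-7 + F) = -13 + F)
y(X, I) = -15 + I (y(X, I) = -2 + (-13 + I) = -15 + I)
sqrt(y(-63, 194) + 20598) = sqrt((-15 + 194) + 20598) = sqrt(179 + 20598) = sqrt(20777)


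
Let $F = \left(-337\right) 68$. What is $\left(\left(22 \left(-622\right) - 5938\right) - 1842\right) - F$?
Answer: $1452$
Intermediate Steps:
$F = -22916$
$\left(\left(22 \left(-622\right) - 5938\right) - 1842\right) - F = \left(\left(22 \left(-622\right) - 5938\right) - 1842\right) - -22916 = \left(\left(-13684 - 5938\right) - 1842\right) + 22916 = \left(-19622 - 1842\right) + 22916 = -21464 + 22916 = 1452$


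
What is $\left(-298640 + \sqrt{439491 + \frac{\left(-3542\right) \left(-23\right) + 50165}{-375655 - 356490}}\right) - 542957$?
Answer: $-841597 + \frac{1106 \sqrt{192590010105}}{732145} \approx -8.4093 \cdot 10^{5}$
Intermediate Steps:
$\left(-298640 + \sqrt{439491 + \frac{\left(-3542\right) \left(-23\right) + 50165}{-375655 - 356490}}\right) - 542957 = \left(-298640 + \sqrt{439491 + \frac{81466 + 50165}{-732145}}\right) - 542957 = \left(-298640 + \sqrt{439491 + 131631 \left(- \frac{1}{732145}\right)}\right) - 542957 = \left(-298640 + \sqrt{439491 - \frac{131631}{732145}}\right) - 542957 = \left(-298640 + \sqrt{\frac{321771006564}{732145}}\right) - 542957 = \left(-298640 + \frac{1106 \sqrt{192590010105}}{732145}\right) - 542957 = -841597 + \frac{1106 \sqrt{192590010105}}{732145}$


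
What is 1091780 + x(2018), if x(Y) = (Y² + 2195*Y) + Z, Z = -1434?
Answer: 9592180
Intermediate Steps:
x(Y) = -1434 + Y² + 2195*Y (x(Y) = (Y² + 2195*Y) - 1434 = -1434 + Y² + 2195*Y)
1091780 + x(2018) = 1091780 + (-1434 + 2018² + 2195*2018) = 1091780 + (-1434 + 4072324 + 4429510) = 1091780 + 8500400 = 9592180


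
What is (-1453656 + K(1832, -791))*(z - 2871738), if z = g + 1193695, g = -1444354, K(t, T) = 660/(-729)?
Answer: 122550136927924/27 ≈ 4.5389e+12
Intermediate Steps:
K(t, T) = -220/243 (K(t, T) = 660*(-1/729) = -220/243)
z = -250659 (z = -1444354 + 1193695 = -250659)
(-1453656 + K(1832, -791))*(z - 2871738) = (-1453656 - 220/243)*(-250659 - 2871738) = -353238628/243*(-3122397) = 122550136927924/27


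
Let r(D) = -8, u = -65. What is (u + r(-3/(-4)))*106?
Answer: -7738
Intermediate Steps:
(u + r(-3/(-4)))*106 = (-65 - 8)*106 = -73*106 = -7738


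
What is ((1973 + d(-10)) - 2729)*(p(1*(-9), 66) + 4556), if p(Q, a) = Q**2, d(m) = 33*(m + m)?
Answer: -6565992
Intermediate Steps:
d(m) = 66*m (d(m) = 33*(2*m) = 66*m)
((1973 + d(-10)) - 2729)*(p(1*(-9), 66) + 4556) = ((1973 + 66*(-10)) - 2729)*((1*(-9))**2 + 4556) = ((1973 - 660) - 2729)*((-9)**2 + 4556) = (1313 - 2729)*(81 + 4556) = -1416*4637 = -6565992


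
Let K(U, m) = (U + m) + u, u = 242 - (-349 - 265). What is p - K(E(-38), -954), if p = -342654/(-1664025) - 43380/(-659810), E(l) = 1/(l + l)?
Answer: 273374207491183/2781448849300 ≈ 98.285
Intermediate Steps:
u = 856 (u = 242 - 1*(-614) = 242 + 614 = 856)
E(l) = 1/(2*l)
K(U, m) = 856 + U + m (K(U, m) = (U + m) + 856 = 856 + U + m)
p = 9942398008/36598011175 (p = -342654*(-1/1664025) - 43380*(-1/659810) = 114218/554675 + 4338/65981 = 9942398008/36598011175 ≈ 0.27167)
p - K(E(-38), -954) = 9942398008/36598011175 - (856 + (1/2)/(-38) - 954) = 9942398008/36598011175 - (856 + (1/2)*(-1/38) - 954) = 9942398008/36598011175 - (856 - 1/76 - 954) = 9942398008/36598011175 - 1*(-7449/76) = 9942398008/36598011175 + 7449/76 = 273374207491183/2781448849300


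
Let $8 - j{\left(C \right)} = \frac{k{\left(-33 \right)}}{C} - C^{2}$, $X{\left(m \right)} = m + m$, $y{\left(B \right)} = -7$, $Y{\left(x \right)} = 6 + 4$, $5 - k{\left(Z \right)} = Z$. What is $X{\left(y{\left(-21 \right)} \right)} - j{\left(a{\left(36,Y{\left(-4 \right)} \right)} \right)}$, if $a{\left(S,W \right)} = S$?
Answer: $- \frac{23705}{18} \approx -1316.9$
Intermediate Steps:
$k{\left(Z \right)} = 5 - Z$
$Y{\left(x \right)} = 10$
$X{\left(m \right)} = 2 m$
$j{\left(C \right)} = 8 + C^{2} - \frac{38}{C}$ ($j{\left(C \right)} = 8 - \left(\frac{5 - -33}{C} - C^{2}\right) = 8 - \left(\frac{5 + 33}{C} - C^{2}\right) = 8 - \left(\frac{38}{C} - C^{2}\right) = 8 - \left(- C^{2} + \frac{38}{C}\right) = 8 + \left(C^{2} - \frac{38}{C}\right) = 8 + C^{2} - \frac{38}{C}$)
$X{\left(y{\left(-21 \right)} \right)} - j{\left(a{\left(36,Y{\left(-4 \right)} \right)} \right)} = 2 \left(-7\right) - \left(8 + 36^{2} - \frac{38}{36}\right) = -14 - \left(8 + 1296 - \frac{19}{18}\right) = -14 - \frac{23453}{18} = - \frac{23705}{18}$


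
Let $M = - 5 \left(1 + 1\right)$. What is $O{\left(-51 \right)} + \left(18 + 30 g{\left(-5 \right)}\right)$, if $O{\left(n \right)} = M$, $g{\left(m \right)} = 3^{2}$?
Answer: $278$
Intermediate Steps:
$g{\left(m \right)} = 9$
$M = -10$ ($M = \left(-5\right) 2 = -10$)
$O{\left(n \right)} = -10$
$O{\left(-51 \right)} + \left(18 + 30 g{\left(-5 \right)}\right) = -10 + \left(18 + 30 \cdot 9\right) = -10 + \left(18 + 270\right) = -10 + 288 = 278$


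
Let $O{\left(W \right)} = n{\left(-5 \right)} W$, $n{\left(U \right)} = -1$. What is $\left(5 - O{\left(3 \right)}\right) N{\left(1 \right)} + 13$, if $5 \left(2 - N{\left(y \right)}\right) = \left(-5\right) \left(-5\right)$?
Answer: $-11$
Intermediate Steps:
$O{\left(W \right)} = - W$
$N{\left(y \right)} = -3$ ($N{\left(y \right)} = 2 - \frac{\left(-5\right) \left(-5\right)}{5} = 2 - 5 = -3$)
$\left(5 - O{\left(3 \right)}\right) N{\left(1 \right)} + 13 = \left(5 - \left(-1\right) 3\right) \left(-3\right) + 13 = \left(5 - -3\right) \left(-3\right) + 13 = \left(5 + 3\right) \left(-3\right) + 13 = 8 \left(-3\right) + 13 = -24 + 13 = -11$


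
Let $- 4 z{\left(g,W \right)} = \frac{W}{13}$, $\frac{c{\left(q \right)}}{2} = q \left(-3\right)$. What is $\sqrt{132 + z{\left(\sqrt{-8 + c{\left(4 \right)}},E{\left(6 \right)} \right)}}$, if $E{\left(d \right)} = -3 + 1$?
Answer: $\frac{\sqrt{89258}}{26} \approx 11.491$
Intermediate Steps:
$c{\left(q \right)} = - 6 q$ ($c{\left(q \right)} = 2 q \left(-3\right) = 2 \left(- 3 q\right) = - 6 q$)
$E{\left(d \right)} = -2$
$z{\left(g,W \right)} = - \frac{W}{52}$ ($z{\left(g,W \right)} = - \frac{W \frac{1}{13}}{4} = - \frac{\frac{1}{13} W}{4} = - \frac{W}{52}$)
$\sqrt{132 + z{\left(\sqrt{-8 + c{\left(4 \right)}},E{\left(6 \right)} \right)}} = \sqrt{132 - - \frac{1}{26}} = \sqrt{132 + \frac{1}{26}} = \sqrt{\frac{3433}{26}} = \frac{\sqrt{89258}}{26}$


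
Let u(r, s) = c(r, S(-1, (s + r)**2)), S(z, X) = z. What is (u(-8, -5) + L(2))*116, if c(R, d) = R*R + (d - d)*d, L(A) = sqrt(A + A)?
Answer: 7656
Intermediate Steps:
L(A) = sqrt(2)*sqrt(A) (L(A) = sqrt(2*A) = sqrt(2)*sqrt(A))
c(R, d) = R**2 (c(R, d) = R**2 + 0*d = R**2 + 0 = R**2)
u(r, s) = r**2
(u(-8, -5) + L(2))*116 = ((-8)**2 + sqrt(2)*sqrt(2))*116 = (64 + 2)*116 = 66*116 = 7656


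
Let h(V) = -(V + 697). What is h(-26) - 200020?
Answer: -200691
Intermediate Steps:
h(V) = -697 - V (h(V) = -(697 + V) = -697 - V)
h(-26) - 200020 = (-697 - 1*(-26)) - 200020 = (-697 + 26) - 200020 = -671 - 200020 = -200691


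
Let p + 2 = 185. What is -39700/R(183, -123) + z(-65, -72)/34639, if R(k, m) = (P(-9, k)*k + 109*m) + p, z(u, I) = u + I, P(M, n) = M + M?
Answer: 686452667/286083501 ≈ 2.3995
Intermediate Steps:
P(M, n) = 2*M
z(u, I) = I + u
p = 183 (p = -2 + 185 = 183)
R(k, m) = 183 - 18*k + 109*m (R(k, m) = ((2*(-9))*k + 109*m) + 183 = (-18*k + 109*m) + 183 = 183 - 18*k + 109*m)
-39700/R(183, -123) + z(-65, -72)/34639 = -39700/(183 - 18*183 + 109*(-123)) + (-72 - 65)/34639 = -39700/(183 - 3294 - 13407) - 137*1/34639 = -39700/(-16518) - 137/34639 = -39700*(-1/16518) - 137/34639 = 19850/8259 - 137/34639 = 686452667/286083501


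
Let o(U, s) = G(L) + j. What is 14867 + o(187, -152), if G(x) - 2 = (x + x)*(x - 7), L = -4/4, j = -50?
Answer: 14835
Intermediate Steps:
L = -1 (L = -4*¼ = -1)
G(x) = 2 + 2*x*(-7 + x) (G(x) = 2 + (x + x)*(x - 7) = 2 + (2*x)*(-7 + x) = 2 + 2*x*(-7 + x))
o(U, s) = -32 (o(U, s) = (2 - 14*(-1) + 2*(-1)²) - 50 = (2 + 14 + 2*1) - 50 = (2 + 14 + 2) - 50 = 18 - 50 = -32)
14867 + o(187, -152) = 14867 - 32 = 14835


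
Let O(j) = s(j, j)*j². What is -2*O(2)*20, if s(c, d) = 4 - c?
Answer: -320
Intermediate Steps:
O(j) = j²*(4 - j) (O(j) = (4 - j)*j² = j²*(4 - j))
-2*O(2)*20 = -2*2²*(4 - 1*2)*20 = -8*(4 - 2)*20 = -8*2*20 = -2*8*20 = -16*20 = -320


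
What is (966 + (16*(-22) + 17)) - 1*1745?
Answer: -1114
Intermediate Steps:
(966 + (16*(-22) + 17)) - 1*1745 = (966 + (-352 + 17)) - 1745 = (966 - 335) - 1745 = 631 - 1745 = -1114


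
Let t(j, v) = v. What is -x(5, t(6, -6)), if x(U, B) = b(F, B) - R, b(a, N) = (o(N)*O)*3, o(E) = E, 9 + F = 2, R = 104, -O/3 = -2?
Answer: 212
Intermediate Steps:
O = 6 (O = -3*(-2) = 6)
F = -7 (F = -9 + 2 = -7)
b(a, N) = 18*N (b(a, N) = (N*6)*3 = (6*N)*3 = 18*N)
x(U, B) = -104 + 18*B (x(U, B) = 18*B - 1*104 = 18*B - 104 = -104 + 18*B)
-x(5, t(6, -6)) = -(-104 + 18*(-6)) = -(-104 - 108) = -1*(-212) = 212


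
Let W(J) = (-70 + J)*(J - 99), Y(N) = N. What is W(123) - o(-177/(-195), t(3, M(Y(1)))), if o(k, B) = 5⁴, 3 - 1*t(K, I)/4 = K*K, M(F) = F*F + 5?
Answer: 647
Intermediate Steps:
W(J) = (-99 + J)*(-70 + J) (W(J) = (-70 + J)*(-99 + J) = (-99 + J)*(-70 + J))
M(F) = 5 + F² (M(F) = F² + 5 = 5 + F²)
t(K, I) = 12 - 4*K² (t(K, I) = 12 - 4*K*K = 12 - 4*K²)
o(k, B) = 625
W(123) - o(-177/(-195), t(3, M(Y(1)))) = (6930 + 123² - 169*123) - 1*625 = (6930 + 15129 - 20787) - 625 = 1272 - 625 = 647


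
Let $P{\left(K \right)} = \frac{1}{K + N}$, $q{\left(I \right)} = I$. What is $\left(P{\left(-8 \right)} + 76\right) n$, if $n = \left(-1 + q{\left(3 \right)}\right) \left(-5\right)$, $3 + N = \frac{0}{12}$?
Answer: $- \frac{8350}{11} \approx -759.09$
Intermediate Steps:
$N = -3$ ($N = -3 + \frac{0}{12} = -3 + 0 \cdot \frac{1}{12} = -3 + 0 = -3$)
$P{\left(K \right)} = \frac{1}{-3 + K}$ ($P{\left(K \right)} = \frac{1}{K - 3} = \frac{1}{-3 + K}$)
$n = -10$ ($n = \left(-1 + 3\right) \left(-5\right) = 2 \left(-5\right) = -10$)
$\left(P{\left(-8 \right)} + 76\right) n = \left(\frac{1}{-3 - 8} + 76\right) \left(-10\right) = \left(\frac{1}{-11} + 76\right) \left(-10\right) = \left(- \frac{1}{11} + 76\right) \left(-10\right) = \frac{835}{11} \left(-10\right) = - \frac{8350}{11}$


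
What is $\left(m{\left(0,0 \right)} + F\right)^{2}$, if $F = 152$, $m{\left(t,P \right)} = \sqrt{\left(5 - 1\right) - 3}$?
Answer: $23409$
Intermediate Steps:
$m{\left(t,P \right)} = 1$ ($m{\left(t,P \right)} = \sqrt{4 - 3} = \sqrt{1} = 1$)
$\left(m{\left(0,0 \right)} + F\right)^{2} = \left(1 + 152\right)^{2} = 153^{2} = 23409$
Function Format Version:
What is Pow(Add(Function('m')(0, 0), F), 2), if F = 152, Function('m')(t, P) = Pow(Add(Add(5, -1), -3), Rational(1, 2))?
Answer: 23409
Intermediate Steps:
Function('m')(t, P) = 1 (Function('m')(t, P) = Pow(Add(4, -3), Rational(1, 2)) = Pow(1, Rational(1, 2)) = 1)
Pow(Add(Function('m')(0, 0), F), 2) = Pow(Add(1, 152), 2) = Pow(153, 2) = 23409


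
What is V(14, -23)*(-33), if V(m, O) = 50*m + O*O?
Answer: -40557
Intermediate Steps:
V(m, O) = O² + 50*m (V(m, O) = 50*m + O² = O² + 50*m)
V(14, -23)*(-33) = ((-23)² + 50*14)*(-33) = (529 + 700)*(-33) = 1229*(-33) = -40557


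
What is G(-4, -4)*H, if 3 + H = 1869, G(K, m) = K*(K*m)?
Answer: -119424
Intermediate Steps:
G(K, m) = m*K**2
H = 1866 (H = -3 + 1869 = 1866)
G(-4, -4)*H = -4*(-4)**2*1866 = -4*16*1866 = -64*1866 = -119424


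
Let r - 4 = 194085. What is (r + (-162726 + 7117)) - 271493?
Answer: -233013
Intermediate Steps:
r = 194089 (r = 4 + 194085 = 194089)
(r + (-162726 + 7117)) - 271493 = (194089 + (-162726 + 7117)) - 271493 = (194089 - 155609) - 271493 = 38480 - 271493 = -233013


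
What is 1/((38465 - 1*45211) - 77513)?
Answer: -1/84259 ≈ -1.1868e-5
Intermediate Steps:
1/((38465 - 1*45211) - 77513) = 1/((38465 - 45211) - 77513) = 1/(-6746 - 77513) = 1/(-84259) = -1/84259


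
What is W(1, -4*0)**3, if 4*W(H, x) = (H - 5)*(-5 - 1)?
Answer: 216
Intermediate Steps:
W(H, x) = 15/2 - 3*H/2 (W(H, x) = ((H - 5)*(-5 - 1))/4 = ((-5 + H)*(-6))/4 = (30 - 6*H)/4 = 15/2 - 3*H/2)
W(1, -4*0)**3 = (15/2 - 3/2*1)**3 = (15/2 - 3/2)**3 = 6**3 = 216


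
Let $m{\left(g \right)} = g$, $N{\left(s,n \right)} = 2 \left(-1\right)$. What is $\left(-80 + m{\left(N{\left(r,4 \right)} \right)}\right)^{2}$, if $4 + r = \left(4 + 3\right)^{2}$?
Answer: $6724$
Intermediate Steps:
$r = 45$ ($r = -4 + \left(4 + 3\right)^{2} = -4 + 7^{2} = -4 + 49 = 45$)
$N{\left(s,n \right)} = -2$
$\left(-80 + m{\left(N{\left(r,4 \right)} \right)}\right)^{2} = \left(-80 - 2\right)^{2} = \left(-82\right)^{2} = 6724$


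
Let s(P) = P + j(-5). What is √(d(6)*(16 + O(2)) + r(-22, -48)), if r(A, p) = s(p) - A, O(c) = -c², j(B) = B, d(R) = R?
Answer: √41 ≈ 6.4031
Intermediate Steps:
s(P) = -5 + P (s(P) = P - 5 = -5 + P)
r(A, p) = -5 + p - A (r(A, p) = (-5 + p) - A = -5 + p - A)
√(d(6)*(16 + O(2)) + r(-22, -48)) = √(6*(16 - 1*2²) + (-5 - 48 - 1*(-22))) = √(6*(16 - 1*4) + (-5 - 48 + 22)) = √(6*(16 - 4) - 31) = √(6*12 - 31) = √(72 - 31) = √41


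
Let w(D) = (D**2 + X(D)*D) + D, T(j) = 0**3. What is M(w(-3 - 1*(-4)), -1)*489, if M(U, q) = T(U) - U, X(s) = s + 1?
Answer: -1956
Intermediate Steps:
T(j) = 0
X(s) = 1 + s
w(D) = D + D**2 + D*(1 + D) (w(D) = (D**2 + (1 + D)*D) + D = (D**2 + D*(1 + D)) + D = D + D**2 + D*(1 + D))
M(U, q) = -U (M(U, q) = 0 - U = -U)
M(w(-3 - 1*(-4)), -1)*489 = -2*(-3 - 1*(-4))*(1 + (-3 - 1*(-4)))*489 = -2*(-3 + 4)*(1 + (-3 + 4))*489 = -2*(1 + 1)*489 = -2*2*489 = -1*4*489 = -4*489 = -1956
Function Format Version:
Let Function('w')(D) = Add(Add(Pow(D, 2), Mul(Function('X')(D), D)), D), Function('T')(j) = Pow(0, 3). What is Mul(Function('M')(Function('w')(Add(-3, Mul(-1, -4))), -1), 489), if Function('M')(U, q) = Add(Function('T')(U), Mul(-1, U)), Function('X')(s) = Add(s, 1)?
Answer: -1956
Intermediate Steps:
Function('T')(j) = 0
Function('X')(s) = Add(1, s)
Function('w')(D) = Add(D, Pow(D, 2), Mul(D, Add(1, D))) (Function('w')(D) = Add(Add(Pow(D, 2), Mul(Add(1, D), D)), D) = Add(Add(Pow(D, 2), Mul(D, Add(1, D))), D) = Add(D, Pow(D, 2), Mul(D, Add(1, D))))
Function('M')(U, q) = Mul(-1, U) (Function('M')(U, q) = Add(0, Mul(-1, U)) = Mul(-1, U))
Mul(Function('M')(Function('w')(Add(-3, Mul(-1, -4))), -1), 489) = Mul(Mul(-1, Mul(2, Add(-3, Mul(-1, -4)), Add(1, Add(-3, Mul(-1, -4))))), 489) = Mul(Mul(-1, Mul(2, Add(-3, 4), Add(1, Add(-3, 4)))), 489) = Mul(Mul(-1, Mul(2, 1, Add(1, 1))), 489) = Mul(Mul(-1, Mul(2, 1, 2)), 489) = Mul(Mul(-1, 4), 489) = Mul(-4, 489) = -1956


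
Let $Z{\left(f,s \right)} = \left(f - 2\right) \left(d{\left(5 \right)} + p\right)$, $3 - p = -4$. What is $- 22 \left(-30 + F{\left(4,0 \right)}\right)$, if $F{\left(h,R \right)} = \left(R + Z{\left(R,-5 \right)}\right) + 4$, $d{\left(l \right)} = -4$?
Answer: $704$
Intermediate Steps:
$p = 7$ ($p = 3 - -4 = 3 + 4 = 7$)
$Z{\left(f,s \right)} = -6 + 3 f$ ($Z{\left(f,s \right)} = \left(f - 2\right) \left(-4 + 7\right) = \left(-2 + f\right) 3 = -6 + 3 f$)
$F{\left(h,R \right)} = -2 + 4 R$ ($F{\left(h,R \right)} = \left(R + \left(-6 + 3 R\right)\right) + 4 = \left(-6 + 4 R\right) + 4 = -2 + 4 R$)
$- 22 \left(-30 + F{\left(4,0 \right)}\right) = - 22 \left(-30 + \left(-2 + 4 \cdot 0\right)\right) = - 22 \left(-30 + \left(-2 + 0\right)\right) = - 22 \left(-30 - 2\right) = \left(-22\right) \left(-32\right) = 704$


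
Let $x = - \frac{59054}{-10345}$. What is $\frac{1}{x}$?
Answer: $\frac{10345}{59054} \approx 0.17518$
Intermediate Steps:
$x = \frac{59054}{10345}$ ($x = \left(-59054\right) \left(- \frac{1}{10345}\right) = \frac{59054}{10345} \approx 5.7085$)
$\frac{1}{x} = \frac{1}{\frac{59054}{10345}} = \frac{10345}{59054}$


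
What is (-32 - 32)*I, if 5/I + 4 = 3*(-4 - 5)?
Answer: 320/31 ≈ 10.323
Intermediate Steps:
I = -5/31 (I = 5/(-4 + 3*(-4 - 5)) = 5/(-4 + 3*(-9)) = 5/(-4 - 27) = 5/(-31) = 5*(-1/31) = -5/31 ≈ -0.16129)
(-32 - 32)*I = (-32 - 32)*(-5/31) = -64*(-5/31) = 320/31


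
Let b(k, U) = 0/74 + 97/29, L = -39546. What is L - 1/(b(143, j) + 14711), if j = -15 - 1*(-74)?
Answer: -16874910965/426716 ≈ -39546.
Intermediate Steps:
j = 59 (j = -15 + 74 = 59)
b(k, U) = 97/29 (b(k, U) = 0*(1/74) + 97*(1/29) = 0 + 97/29 = 97/29)
L - 1/(b(143, j) + 14711) = -39546 - 1/(97/29 + 14711) = -39546 - 1/426716/29 = -39546 - 1*29/426716 = -39546 - 29/426716 = -16874910965/426716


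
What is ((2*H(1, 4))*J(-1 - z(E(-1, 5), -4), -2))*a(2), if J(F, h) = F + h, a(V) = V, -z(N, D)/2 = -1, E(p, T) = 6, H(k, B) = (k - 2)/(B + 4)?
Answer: 5/2 ≈ 2.5000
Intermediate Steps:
H(k, B) = (-2 + k)/(4 + B)
z(N, D) = 2 (z(N, D) = -2*(-1) = 2)
((2*H(1, 4))*J(-1 - z(E(-1, 5), -4), -2))*a(2) = ((2*((-2 + 1)/(4 + 4)))*((-1 - 1*2) - 2))*2 = ((2*(-1/8))*((-1 - 2) - 2))*2 = ((2*((⅛)*(-1)))*(-3 - 2))*2 = ((2*(-⅛))*(-5))*2 = -¼*(-5)*2 = (5/4)*2 = 5/2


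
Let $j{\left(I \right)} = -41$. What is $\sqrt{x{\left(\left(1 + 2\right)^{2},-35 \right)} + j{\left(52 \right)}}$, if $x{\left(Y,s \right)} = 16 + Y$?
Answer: $4 i \approx 4.0 i$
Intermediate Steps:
$\sqrt{x{\left(\left(1 + 2\right)^{2},-35 \right)} + j{\left(52 \right)}} = \sqrt{\left(16 + \left(1 + 2\right)^{2}\right) - 41} = \sqrt{\left(16 + 3^{2}\right) - 41} = \sqrt{\left(16 + 9\right) - 41} = \sqrt{25 - 41} = \sqrt{-16} = 4 i$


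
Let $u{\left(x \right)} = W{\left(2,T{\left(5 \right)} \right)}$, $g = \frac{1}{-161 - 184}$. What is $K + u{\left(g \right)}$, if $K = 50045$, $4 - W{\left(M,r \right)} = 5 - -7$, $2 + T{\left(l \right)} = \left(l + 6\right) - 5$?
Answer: $50037$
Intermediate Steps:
$T{\left(l \right)} = -1 + l$ ($T{\left(l \right)} = -2 + \left(\left(l + 6\right) - 5\right) = -2 + \left(\left(6 + l\right) - 5\right) = -2 + \left(1 + l\right) = -1 + l$)
$W{\left(M,r \right)} = -8$ ($W{\left(M,r \right)} = 4 - \left(5 - -7\right) = 4 - \left(5 + 7\right) = 4 - 12 = -8$)
$g = - \frac{1}{345}$ ($g = \frac{1}{-345} = - \frac{1}{345} \approx -0.0028986$)
$u{\left(x \right)} = -8$
$K + u{\left(g \right)} = 50045 - 8 = 50037$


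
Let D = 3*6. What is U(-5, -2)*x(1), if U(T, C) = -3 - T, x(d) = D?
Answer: 36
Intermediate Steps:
D = 18
x(d) = 18
U(-5, -2)*x(1) = (-3 - 1*(-5))*18 = (-3 + 5)*18 = 2*18 = 36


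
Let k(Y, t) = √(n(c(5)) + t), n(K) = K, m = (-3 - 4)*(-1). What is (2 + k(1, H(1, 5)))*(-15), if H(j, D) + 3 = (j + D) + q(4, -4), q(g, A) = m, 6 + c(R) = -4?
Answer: -30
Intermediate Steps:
m = 7 (m = -7*(-1) = 7)
c(R) = -10 (c(R) = -6 - 4 = -10)
q(g, A) = 7
H(j, D) = 4 + D + j (H(j, D) = -3 + ((j + D) + 7) = -3 + ((D + j) + 7) = -3 + (7 + D + j) = 4 + D + j)
k(Y, t) = √(-10 + t)
(2 + k(1, H(1, 5)))*(-15) = (2 + √(-10 + (4 + 5 + 1)))*(-15) = (2 + √(-10 + 10))*(-15) = (2 + √0)*(-15) = (2 + 0)*(-15) = 2*(-15) = -30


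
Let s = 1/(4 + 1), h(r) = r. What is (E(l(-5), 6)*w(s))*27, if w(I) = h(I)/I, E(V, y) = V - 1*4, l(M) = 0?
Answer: -108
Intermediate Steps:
E(V, y) = -4 + V (E(V, y) = V - 4 = -4 + V)
s = ⅕ (s = 1/5 = ⅕ ≈ 0.20000)
w(I) = 1 (w(I) = I/I = 1)
(E(l(-5), 6)*w(s))*27 = ((-4 + 0)*1)*27 = -4*1*27 = -4*27 = -108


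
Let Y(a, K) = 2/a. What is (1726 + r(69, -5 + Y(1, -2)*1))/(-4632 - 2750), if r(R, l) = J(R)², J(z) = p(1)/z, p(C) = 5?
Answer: -8217511/35145702 ≈ -0.23381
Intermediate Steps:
J(z) = 5/z
r(R, l) = 25/R² (r(R, l) = (5/R)² = 25/R²)
(1726 + r(69, -5 + Y(1, -2)*1))/(-4632 - 2750) = (1726 + 25/69²)/(-4632 - 2750) = (1726 + 25*(1/4761))/(-7382) = (1726 + 25/4761)*(-1/7382) = (8217511/4761)*(-1/7382) = -8217511/35145702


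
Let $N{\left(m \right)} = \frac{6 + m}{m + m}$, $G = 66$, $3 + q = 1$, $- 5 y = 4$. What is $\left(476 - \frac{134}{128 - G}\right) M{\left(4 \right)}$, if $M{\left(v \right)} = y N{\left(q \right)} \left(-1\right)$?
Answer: $- \frac{58756}{155} \approx -379.07$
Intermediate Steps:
$y = - \frac{4}{5}$ ($y = \left(- \frac{1}{5}\right) 4 = - \frac{4}{5} \approx -0.8$)
$q = -2$ ($q = -3 + 1 = -2$)
$N{\left(m \right)} = \frac{6 + m}{2 m}$
$M{\left(v \right)} = - \frac{4}{5}$ ($M{\left(v \right)} = - \frac{4 \frac{6 - 2}{2 \left(-2\right)}}{5} \left(-1\right) = - \frac{4 \cdot \frac{1}{2} \left(- \frac{1}{2}\right) 4}{5} \left(-1\right) = \left(- \frac{4}{5}\right) \left(-1\right) \left(-1\right) = \frac{4}{5} \left(-1\right) = - \frac{4}{5}$)
$\left(476 - \frac{134}{128 - G}\right) M{\left(4 \right)} = \left(476 - \frac{134}{128 - 66}\right) \left(- \frac{4}{5}\right) = \left(476 - \frac{134}{62}\right) \left(- \frac{4}{5}\right) = \left(476 - \frac{67}{31}\right) \left(- \frac{4}{5}\right) = \frac{14689}{31} \left(- \frac{4}{5}\right) = - \frac{58756}{155}$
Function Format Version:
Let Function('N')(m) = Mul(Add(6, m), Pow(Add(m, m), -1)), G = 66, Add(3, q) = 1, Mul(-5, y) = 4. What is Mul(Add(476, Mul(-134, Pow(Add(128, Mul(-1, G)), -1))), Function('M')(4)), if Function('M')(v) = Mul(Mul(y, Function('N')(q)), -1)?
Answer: Rational(-58756, 155) ≈ -379.07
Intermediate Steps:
y = Rational(-4, 5) (y = Mul(Rational(-1, 5), 4) = Rational(-4, 5) ≈ -0.80000)
q = -2 (q = Add(-3, 1) = -2)
Function('N')(m) = Mul(Rational(1, 2), Pow(m, -1), Add(6, m)) (Function('N')(m) = Mul(Add(6, m), Pow(Mul(2, m), -1)) = Mul(Add(6, m), Mul(Rational(1, 2), Pow(m, -1))) = Mul(Rational(1, 2), Pow(m, -1), Add(6, m)))
Function('M')(v) = Rational(-4, 5) (Function('M')(v) = Mul(Mul(Rational(-4, 5), Mul(Rational(1, 2), Pow(-2, -1), Add(6, -2))), -1) = Mul(Mul(Rational(-4, 5), Mul(Rational(1, 2), Rational(-1, 2), 4)), -1) = Mul(Mul(Rational(-4, 5), -1), -1) = Mul(Rational(4, 5), -1) = Rational(-4, 5))
Mul(Add(476, Mul(-134, Pow(Add(128, Mul(-1, G)), -1))), Function('M')(4)) = Mul(Add(476, Mul(-134, Pow(Add(128, Mul(-1, 66)), -1))), Rational(-4, 5)) = Mul(Add(476, Mul(-134, Pow(Add(128, -66), -1))), Rational(-4, 5)) = Mul(Add(476, Mul(-134, Pow(62, -1))), Rational(-4, 5)) = Mul(Add(476, Mul(-134, Rational(1, 62))), Rational(-4, 5)) = Mul(Add(476, Rational(-67, 31)), Rational(-4, 5)) = Mul(Rational(14689, 31), Rational(-4, 5)) = Rational(-58756, 155)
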